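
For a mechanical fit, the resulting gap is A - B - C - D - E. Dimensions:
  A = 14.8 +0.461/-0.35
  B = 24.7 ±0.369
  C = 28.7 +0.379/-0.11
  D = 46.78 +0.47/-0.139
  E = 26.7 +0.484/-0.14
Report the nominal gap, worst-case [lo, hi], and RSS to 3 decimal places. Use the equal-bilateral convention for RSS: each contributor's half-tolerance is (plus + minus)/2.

nominal=-112.080 wc=[-114.132,-110.861] rss=0.742

Stack each dimension's contribution:
  +A: nom +14.800 → Σnom=14.800; wc +0.461/-0.350 → slack +0.461/-0.350; half-tol=0.405, Σhalf²=0.164430
  -B: nom -24.700 → Σnom=-9.900; wc +0.369/-0.369 → slack +0.830/-0.719; half-tol=0.369, Σhalf²=0.300591
  -C: nom -28.700 → Σnom=-38.600; wc +0.110/-0.379 → slack +0.940/-1.098; half-tol=0.244, Σhalf²=0.360371
  -D: nom -46.780 → Σnom=-85.380; wc +0.139/-0.470 → slack +1.079/-1.568; half-tol=0.304, Σhalf²=0.453092
  -E: nom -26.700 → Σnom=-112.080; wc +0.140/-0.484 → slack +1.219/-2.052; half-tol=0.312, Σhalf²=0.550436
Nominal = -112.080. Worst-case = [-112.080 - 2.052, -112.080 + 1.219] = [-114.132, -110.861]. RSS = √0.550436 = 0.742.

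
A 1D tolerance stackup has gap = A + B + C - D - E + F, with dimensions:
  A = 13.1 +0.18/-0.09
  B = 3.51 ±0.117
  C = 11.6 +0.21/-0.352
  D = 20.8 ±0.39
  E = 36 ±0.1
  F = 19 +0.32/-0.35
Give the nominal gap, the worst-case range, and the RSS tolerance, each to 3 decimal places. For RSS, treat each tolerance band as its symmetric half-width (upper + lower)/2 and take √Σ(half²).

nominal=-9.590 wc=[-10.989,-8.273] rss=0.621

Stack each dimension's contribution:
  +A: nom +13.100 → Σnom=13.100; wc +0.180/-0.090 → slack +0.180/-0.090; half-tol=0.135, Σhalf²=0.018225
  +B: nom +3.510 → Σnom=16.610; wc +0.117/-0.117 → slack +0.297/-0.207; half-tol=0.117, Σhalf²=0.031914
  +C: nom +11.600 → Σnom=28.210; wc +0.210/-0.352 → slack +0.507/-0.559; half-tol=0.281, Σhalf²=0.110875
  -D: nom -20.800 → Σnom=7.410; wc +0.390/-0.390 → slack +0.897/-0.949; half-tol=0.390, Σhalf²=0.262975
  -E: nom -36.000 → Σnom=-28.590; wc +0.100/-0.100 → slack +0.997/-1.049; half-tol=0.100, Σhalf²=0.272975
  +F: nom +19.000 → Σnom=-9.590; wc +0.320/-0.350 → slack +1.317/-1.399; half-tol=0.335, Σhalf²=0.385200
Nominal = -9.590. Worst-case = [-9.590 - 1.399, -9.590 + 1.317] = [-10.989, -8.273]. RSS = √0.385200 = 0.621.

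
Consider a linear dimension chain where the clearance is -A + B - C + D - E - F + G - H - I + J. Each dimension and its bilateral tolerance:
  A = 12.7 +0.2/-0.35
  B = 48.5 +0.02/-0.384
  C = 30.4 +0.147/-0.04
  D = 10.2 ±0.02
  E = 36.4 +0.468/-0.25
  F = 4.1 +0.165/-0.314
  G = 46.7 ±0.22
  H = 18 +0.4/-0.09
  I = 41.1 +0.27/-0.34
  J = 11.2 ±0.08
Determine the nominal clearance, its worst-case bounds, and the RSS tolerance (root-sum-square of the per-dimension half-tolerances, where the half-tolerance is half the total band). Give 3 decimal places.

Stack each dimension's contribution:
  -A: nom -12.700 → Σnom=-12.700; wc +0.350/-0.200 → slack +0.350/-0.200; half-tol=0.275, Σhalf²=0.075625
  +B: nom +48.500 → Σnom=35.800; wc +0.020/-0.384 → slack +0.370/-0.584; half-tol=0.202, Σhalf²=0.116429
  -C: nom -30.400 → Σnom=5.400; wc +0.040/-0.147 → slack +0.410/-0.731; half-tol=0.093, Σhalf²=0.125171
  +D: nom +10.200 → Σnom=15.600; wc +0.020/-0.020 → slack +0.430/-0.751; half-tol=0.020, Σhalf²=0.125571
  -E: nom -36.400 → Σnom=-20.800; wc +0.250/-0.468 → slack +0.680/-1.219; half-tol=0.359, Σhalf²=0.254452
  -F: nom -4.100 → Σnom=-24.900; wc +0.314/-0.165 → slack +0.994/-1.384; half-tol=0.239, Σhalf²=0.311813
  +G: nom +46.700 → Σnom=21.800; wc +0.220/-0.220 → slack +1.214/-1.604; half-tol=0.220, Σhalf²=0.360213
  -H: nom -18.000 → Σnom=3.800; wc +0.090/-0.400 → slack +1.304/-2.004; half-tol=0.245, Σhalf²=0.420238
  -I: nom -41.100 → Σnom=-37.300; wc +0.340/-0.270 → slack +1.644/-2.274; half-tol=0.305, Σhalf²=0.513263
  +J: nom +11.200 → Σnom=-26.100; wc +0.080/-0.080 → slack +1.724/-2.354; half-tol=0.080, Σhalf²=0.519663
Nominal = -26.100. Worst-case = [-26.100 - 2.354, -26.100 + 1.724] = [-28.454, -24.376]. RSS = √0.519663 = 0.721.

nominal=-26.100 wc=[-28.454,-24.376] rss=0.721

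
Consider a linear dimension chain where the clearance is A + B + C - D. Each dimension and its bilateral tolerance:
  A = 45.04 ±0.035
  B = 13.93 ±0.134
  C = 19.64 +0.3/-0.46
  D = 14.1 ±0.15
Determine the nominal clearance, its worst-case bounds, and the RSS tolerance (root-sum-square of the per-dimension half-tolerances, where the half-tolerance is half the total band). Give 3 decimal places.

nominal=64.510 wc=[63.731,65.129] rss=0.431

Stack each dimension's contribution:
  +A: nom +45.040 → Σnom=45.040; wc +0.035/-0.035 → slack +0.035/-0.035; half-tol=0.035, Σhalf²=0.001225
  +B: nom +13.930 → Σnom=58.970; wc +0.134/-0.134 → slack +0.169/-0.169; half-tol=0.134, Σhalf²=0.019181
  +C: nom +19.640 → Σnom=78.610; wc +0.300/-0.460 → slack +0.469/-0.629; half-tol=0.380, Σhalf²=0.163581
  -D: nom -14.100 → Σnom=64.510; wc +0.150/-0.150 → slack +0.619/-0.779; half-tol=0.150, Σhalf²=0.186081
Nominal = 64.510. Worst-case = [64.510 - 0.779, 64.510 + 0.619] = [63.731, 65.129]. RSS = √0.186081 = 0.431.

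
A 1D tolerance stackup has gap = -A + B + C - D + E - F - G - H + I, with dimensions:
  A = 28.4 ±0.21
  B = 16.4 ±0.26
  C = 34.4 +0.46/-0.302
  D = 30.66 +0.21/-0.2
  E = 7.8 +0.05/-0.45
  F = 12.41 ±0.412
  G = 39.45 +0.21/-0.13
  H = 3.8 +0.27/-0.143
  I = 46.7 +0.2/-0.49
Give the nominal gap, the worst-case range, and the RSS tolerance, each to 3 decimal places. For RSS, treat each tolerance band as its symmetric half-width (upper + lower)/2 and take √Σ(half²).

nominal=-9.420 wc=[-12.234,-7.355] rss=0.850

Stack each dimension's contribution:
  -A: nom -28.400 → Σnom=-28.400; wc +0.210/-0.210 → slack +0.210/-0.210; half-tol=0.210, Σhalf²=0.044100
  +B: nom +16.400 → Σnom=-12.000; wc +0.260/-0.260 → slack +0.470/-0.470; half-tol=0.260, Σhalf²=0.111700
  +C: nom +34.400 → Σnom=22.400; wc +0.460/-0.302 → slack +0.930/-0.772; half-tol=0.381, Σhalf²=0.256861
  -D: nom -30.660 → Σnom=-8.260; wc +0.200/-0.210 → slack +1.130/-0.982; half-tol=0.205, Σhalf²=0.298886
  +E: nom +7.800 → Σnom=-0.460; wc +0.050/-0.450 → slack +1.180/-1.432; half-tol=0.250, Σhalf²=0.361386
  -F: nom -12.410 → Σnom=-12.870; wc +0.412/-0.412 → slack +1.592/-1.844; half-tol=0.412, Σhalf²=0.531130
  -G: nom -39.450 → Σnom=-52.320; wc +0.130/-0.210 → slack +1.722/-2.054; half-tol=0.170, Σhalf²=0.560030
  -H: nom -3.800 → Σnom=-56.120; wc +0.143/-0.270 → slack +1.865/-2.324; half-tol=0.207, Σhalf²=0.602672
  +I: nom +46.700 → Σnom=-9.420; wc +0.200/-0.490 → slack +2.065/-2.814; half-tol=0.345, Σhalf²=0.721697
Nominal = -9.420. Worst-case = [-9.420 - 2.814, -9.420 + 2.065] = [-12.234, -7.355]. RSS = √0.721697 = 0.850.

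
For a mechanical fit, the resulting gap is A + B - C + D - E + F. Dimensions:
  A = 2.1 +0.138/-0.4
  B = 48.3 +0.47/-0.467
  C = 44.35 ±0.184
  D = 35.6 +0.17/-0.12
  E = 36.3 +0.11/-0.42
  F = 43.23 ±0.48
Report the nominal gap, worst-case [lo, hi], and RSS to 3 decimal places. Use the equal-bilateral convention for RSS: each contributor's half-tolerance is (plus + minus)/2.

Stack each dimension's contribution:
  +A: nom +2.100 → Σnom=2.100; wc +0.138/-0.400 → slack +0.138/-0.400; half-tol=0.269, Σhalf²=0.072361
  +B: nom +48.300 → Σnom=50.400; wc +0.470/-0.467 → slack +0.608/-0.867; half-tol=0.469, Σhalf²=0.291853
  -C: nom -44.350 → Σnom=6.050; wc +0.184/-0.184 → slack +0.792/-1.051; half-tol=0.184, Σhalf²=0.325709
  +D: nom +35.600 → Σnom=41.650; wc +0.170/-0.120 → slack +0.962/-1.171; half-tol=0.145, Σhalf²=0.346734
  -E: nom -36.300 → Σnom=5.350; wc +0.420/-0.110 → slack +1.382/-1.281; half-tol=0.265, Σhalf²=0.416959
  +F: nom +43.230 → Σnom=48.580; wc +0.480/-0.480 → slack +1.862/-1.761; half-tol=0.480, Σhalf²=0.647359
Nominal = 48.580. Worst-case = [48.580 - 1.761, 48.580 + 1.862] = [46.819, 50.442]. RSS = √0.647359 = 0.805.

nominal=48.580 wc=[46.819,50.442] rss=0.805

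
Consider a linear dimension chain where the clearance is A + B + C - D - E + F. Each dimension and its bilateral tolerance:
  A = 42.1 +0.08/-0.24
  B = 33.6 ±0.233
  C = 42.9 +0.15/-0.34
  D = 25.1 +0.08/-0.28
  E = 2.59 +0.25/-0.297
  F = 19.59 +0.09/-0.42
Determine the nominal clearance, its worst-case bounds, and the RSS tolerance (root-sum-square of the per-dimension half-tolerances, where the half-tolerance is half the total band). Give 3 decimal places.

Stack each dimension's contribution:
  +A: nom +42.100 → Σnom=42.100; wc +0.080/-0.240 → slack +0.080/-0.240; half-tol=0.160, Σhalf²=0.025600
  +B: nom +33.600 → Σnom=75.700; wc +0.233/-0.233 → slack +0.313/-0.473; half-tol=0.233, Σhalf²=0.079889
  +C: nom +42.900 → Σnom=118.600; wc +0.150/-0.340 → slack +0.463/-0.813; half-tol=0.245, Σhalf²=0.139914
  -D: nom -25.100 → Σnom=93.500; wc +0.280/-0.080 → slack +0.743/-0.893; half-tol=0.180, Σhalf²=0.172314
  -E: nom -2.590 → Σnom=90.910; wc +0.297/-0.250 → slack +1.040/-1.143; half-tol=0.273, Σhalf²=0.247116
  +F: nom +19.590 → Σnom=110.500; wc +0.090/-0.420 → slack +1.130/-1.563; half-tol=0.255, Σhalf²=0.312141
Nominal = 110.500. Worst-case = [110.500 - 1.563, 110.500 + 1.130] = [108.937, 111.630]. RSS = √0.312141 = 0.559.

nominal=110.500 wc=[108.937,111.630] rss=0.559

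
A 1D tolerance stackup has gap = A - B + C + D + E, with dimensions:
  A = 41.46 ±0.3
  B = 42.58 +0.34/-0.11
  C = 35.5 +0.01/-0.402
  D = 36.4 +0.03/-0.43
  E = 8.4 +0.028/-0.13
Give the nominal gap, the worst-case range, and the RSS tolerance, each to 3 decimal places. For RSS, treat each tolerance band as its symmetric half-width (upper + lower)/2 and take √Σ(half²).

Stack each dimension's contribution:
  +A: nom +41.460 → Σnom=41.460; wc +0.300/-0.300 → slack +0.300/-0.300; half-tol=0.300, Σhalf²=0.090000
  -B: nom -42.580 → Σnom=-1.120; wc +0.110/-0.340 → slack +0.410/-0.640; half-tol=0.225, Σhalf²=0.140625
  +C: nom +35.500 → Σnom=34.380; wc +0.010/-0.402 → slack +0.420/-1.042; half-tol=0.206, Σhalf²=0.183061
  +D: nom +36.400 → Σnom=70.780; wc +0.030/-0.430 → slack +0.450/-1.472; half-tol=0.230, Σhalf²=0.235961
  +E: nom +8.400 → Σnom=79.180; wc +0.028/-0.130 → slack +0.478/-1.602; half-tol=0.079, Σhalf²=0.242202
Nominal = 79.180. Worst-case = [79.180 - 1.602, 79.180 + 0.478] = [77.578, 79.658]. RSS = √0.242202 = 0.492.

nominal=79.180 wc=[77.578,79.658] rss=0.492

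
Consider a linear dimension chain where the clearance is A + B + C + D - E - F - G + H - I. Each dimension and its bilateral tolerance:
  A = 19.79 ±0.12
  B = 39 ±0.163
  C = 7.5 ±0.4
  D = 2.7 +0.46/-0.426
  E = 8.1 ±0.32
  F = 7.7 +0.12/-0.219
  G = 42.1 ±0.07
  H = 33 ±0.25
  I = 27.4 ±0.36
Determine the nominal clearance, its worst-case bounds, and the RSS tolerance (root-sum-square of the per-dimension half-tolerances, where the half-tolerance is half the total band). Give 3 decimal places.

Stack each dimension's contribution:
  +A: nom +19.790 → Σnom=19.790; wc +0.120/-0.120 → slack +0.120/-0.120; half-tol=0.120, Σhalf²=0.014400
  +B: nom +39.000 → Σnom=58.790; wc +0.163/-0.163 → slack +0.283/-0.283; half-tol=0.163, Σhalf²=0.040969
  +C: nom +7.500 → Σnom=66.290; wc +0.400/-0.400 → slack +0.683/-0.683; half-tol=0.400, Σhalf²=0.200969
  +D: nom +2.700 → Σnom=68.990; wc +0.460/-0.426 → slack +1.143/-1.109; half-tol=0.443, Σhalf²=0.397218
  -E: nom -8.100 → Σnom=60.890; wc +0.320/-0.320 → slack +1.463/-1.429; half-tol=0.320, Σhalf²=0.499618
  -F: nom -7.700 → Σnom=53.190; wc +0.219/-0.120 → slack +1.682/-1.549; half-tol=0.169, Σhalf²=0.528348
  -G: nom -42.100 → Σnom=11.090; wc +0.070/-0.070 → slack +1.752/-1.619; half-tol=0.070, Σhalf²=0.533248
  +H: nom +33.000 → Σnom=44.090; wc +0.250/-0.250 → slack +2.002/-1.869; half-tol=0.250, Σhalf²=0.595748
  -I: nom -27.400 → Σnom=16.690; wc +0.360/-0.360 → slack +2.362/-2.229; half-tol=0.360, Σhalf²=0.725348
Nominal = 16.690. Worst-case = [16.690 - 2.229, 16.690 + 2.362] = [14.461, 19.052]. RSS = √0.725348 = 0.852.

nominal=16.690 wc=[14.461,19.052] rss=0.852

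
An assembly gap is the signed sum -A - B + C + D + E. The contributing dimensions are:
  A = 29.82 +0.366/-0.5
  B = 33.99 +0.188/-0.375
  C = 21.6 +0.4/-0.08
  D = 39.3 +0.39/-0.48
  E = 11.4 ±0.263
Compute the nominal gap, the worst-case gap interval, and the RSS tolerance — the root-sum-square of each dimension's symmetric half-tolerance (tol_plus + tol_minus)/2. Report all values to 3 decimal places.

nominal=8.490 wc=[7.113,10.418] rss=0.763

Stack each dimension's contribution:
  -A: nom -29.820 → Σnom=-29.820; wc +0.500/-0.366 → slack +0.500/-0.366; half-tol=0.433, Σhalf²=0.187489
  -B: nom -33.990 → Σnom=-63.810; wc +0.375/-0.188 → slack +0.875/-0.554; half-tol=0.281, Σhalf²=0.266731
  +C: nom +21.600 → Σnom=-42.210; wc +0.400/-0.080 → slack +1.275/-0.634; half-tol=0.240, Σhalf²=0.324331
  +D: nom +39.300 → Σnom=-2.910; wc +0.390/-0.480 → slack +1.665/-1.114; half-tol=0.435, Σhalf²=0.513556
  +E: nom +11.400 → Σnom=8.490; wc +0.263/-0.263 → slack +1.928/-1.377; half-tol=0.263, Σhalf²=0.582725
Nominal = 8.490. Worst-case = [8.490 - 1.377, 8.490 + 1.928] = [7.113, 10.418]. RSS = √0.582725 = 0.763.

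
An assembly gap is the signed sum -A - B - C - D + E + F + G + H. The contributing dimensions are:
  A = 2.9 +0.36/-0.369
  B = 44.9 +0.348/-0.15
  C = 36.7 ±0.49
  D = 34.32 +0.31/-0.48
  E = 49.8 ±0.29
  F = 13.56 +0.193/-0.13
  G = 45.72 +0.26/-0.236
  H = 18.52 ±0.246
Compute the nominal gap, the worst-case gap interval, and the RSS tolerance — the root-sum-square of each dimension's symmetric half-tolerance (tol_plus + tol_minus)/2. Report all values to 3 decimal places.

nominal=8.780 wc=[6.370,11.258] rss=0.907

Stack each dimension's contribution:
  -A: nom -2.900 → Σnom=-2.900; wc +0.369/-0.360 → slack +0.369/-0.360; half-tol=0.364, Σhalf²=0.132860
  -B: nom -44.900 → Σnom=-47.800; wc +0.150/-0.348 → slack +0.519/-0.708; half-tol=0.249, Σhalf²=0.194861
  -C: nom -36.700 → Σnom=-84.500; wc +0.490/-0.490 → slack +1.009/-1.198; half-tol=0.490, Σhalf²=0.434961
  -D: nom -34.320 → Σnom=-118.820; wc +0.480/-0.310 → slack +1.489/-1.508; half-tol=0.395, Σhalf²=0.590986
  +E: nom +49.800 → Σnom=-69.020; wc +0.290/-0.290 → slack +1.779/-1.798; half-tol=0.290, Σhalf²=0.675086
  +F: nom +13.560 → Σnom=-55.460; wc +0.193/-0.130 → slack +1.972/-1.928; half-tol=0.162, Σhalf²=0.701168
  +G: nom +45.720 → Σnom=-9.740; wc +0.260/-0.236 → slack +2.232/-2.164; half-tol=0.248, Σhalf²=0.762672
  +H: nom +18.520 → Σnom=8.780; wc +0.246/-0.246 → slack +2.478/-2.410; half-tol=0.246, Σhalf²=0.823188
Nominal = 8.780. Worst-case = [8.780 - 2.410, 8.780 + 2.478] = [6.370, 11.258]. RSS = √0.823188 = 0.907.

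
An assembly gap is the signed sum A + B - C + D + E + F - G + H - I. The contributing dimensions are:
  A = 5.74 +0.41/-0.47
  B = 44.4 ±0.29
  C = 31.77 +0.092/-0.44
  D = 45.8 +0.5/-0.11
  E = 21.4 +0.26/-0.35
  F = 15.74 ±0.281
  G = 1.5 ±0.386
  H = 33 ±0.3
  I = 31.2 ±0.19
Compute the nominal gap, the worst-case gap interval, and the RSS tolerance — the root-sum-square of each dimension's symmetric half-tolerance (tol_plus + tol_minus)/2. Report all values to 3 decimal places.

nominal=101.610 wc=[99.141,104.667] rss=0.943

Stack each dimension's contribution:
  +A: nom +5.740 → Σnom=5.740; wc +0.410/-0.470 → slack +0.410/-0.470; half-tol=0.440, Σhalf²=0.193600
  +B: nom +44.400 → Σnom=50.140; wc +0.290/-0.290 → slack +0.700/-0.760; half-tol=0.290, Σhalf²=0.277700
  -C: nom -31.770 → Σnom=18.370; wc +0.440/-0.092 → slack +1.140/-0.852; half-tol=0.266, Σhalf²=0.348456
  +D: nom +45.800 → Σnom=64.170; wc +0.500/-0.110 → slack +1.640/-0.962; half-tol=0.305, Σhalf²=0.441481
  +E: nom +21.400 → Σnom=85.570; wc +0.260/-0.350 → slack +1.900/-1.312; half-tol=0.305, Σhalf²=0.534506
  +F: nom +15.740 → Σnom=101.310; wc +0.281/-0.281 → slack +2.181/-1.593; half-tol=0.281, Σhalf²=0.613467
  -G: nom -1.500 → Σnom=99.810; wc +0.386/-0.386 → slack +2.567/-1.979; half-tol=0.386, Σhalf²=0.762463
  +H: nom +33.000 → Σnom=132.810; wc +0.300/-0.300 → slack +2.867/-2.279; half-tol=0.300, Σhalf²=0.852463
  -I: nom -31.200 → Σnom=101.610; wc +0.190/-0.190 → slack +3.057/-2.469; half-tol=0.190, Σhalf²=0.888563
Nominal = 101.610. Worst-case = [101.610 - 2.469, 101.610 + 3.057] = [99.141, 104.667]. RSS = √0.888563 = 0.943.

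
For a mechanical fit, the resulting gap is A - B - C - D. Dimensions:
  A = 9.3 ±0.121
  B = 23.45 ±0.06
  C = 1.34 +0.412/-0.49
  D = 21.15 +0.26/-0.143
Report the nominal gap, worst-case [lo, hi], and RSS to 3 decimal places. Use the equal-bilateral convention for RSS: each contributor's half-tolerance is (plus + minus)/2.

Stack each dimension's contribution:
  +A: nom +9.300 → Σnom=9.300; wc +0.121/-0.121 → slack +0.121/-0.121; half-tol=0.121, Σhalf²=0.014641
  -B: nom -23.450 → Σnom=-14.150; wc +0.060/-0.060 → slack +0.181/-0.181; half-tol=0.060, Σhalf²=0.018241
  -C: nom -1.340 → Σnom=-15.490; wc +0.490/-0.412 → slack +0.671/-0.593; half-tol=0.451, Σhalf²=0.221642
  -D: nom -21.150 → Σnom=-36.640; wc +0.143/-0.260 → slack +0.814/-0.853; half-tol=0.202, Σhalf²=0.262244
Nominal = -36.640. Worst-case = [-36.640 - 0.853, -36.640 + 0.814] = [-37.493, -35.826]. RSS = √0.262244 = 0.512.

nominal=-36.640 wc=[-37.493,-35.826] rss=0.512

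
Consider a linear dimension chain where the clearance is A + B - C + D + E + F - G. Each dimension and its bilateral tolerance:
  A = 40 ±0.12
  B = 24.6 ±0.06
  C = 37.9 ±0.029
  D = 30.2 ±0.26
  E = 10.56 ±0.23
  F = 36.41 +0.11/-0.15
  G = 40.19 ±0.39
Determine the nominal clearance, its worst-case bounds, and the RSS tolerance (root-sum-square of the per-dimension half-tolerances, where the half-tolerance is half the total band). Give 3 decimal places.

Stack each dimension's contribution:
  +A: nom +40.000 → Σnom=40.000; wc +0.120/-0.120 → slack +0.120/-0.120; half-tol=0.120, Σhalf²=0.014400
  +B: nom +24.600 → Σnom=64.600; wc +0.060/-0.060 → slack +0.180/-0.180; half-tol=0.060, Σhalf²=0.018000
  -C: nom -37.900 → Σnom=26.700; wc +0.029/-0.029 → slack +0.209/-0.209; half-tol=0.029, Σhalf²=0.018841
  +D: nom +30.200 → Σnom=56.900; wc +0.260/-0.260 → slack +0.469/-0.469; half-tol=0.260, Σhalf²=0.086441
  +E: nom +10.560 → Σnom=67.460; wc +0.230/-0.230 → slack +0.699/-0.699; half-tol=0.230, Σhalf²=0.139341
  +F: nom +36.410 → Σnom=103.870; wc +0.110/-0.150 → slack +0.809/-0.849; half-tol=0.130, Σhalf²=0.156241
  -G: nom -40.190 → Σnom=63.680; wc +0.390/-0.390 → slack +1.199/-1.239; half-tol=0.390, Σhalf²=0.308341
Nominal = 63.680. Worst-case = [63.680 - 1.239, 63.680 + 1.199] = [62.441, 64.879]. RSS = √0.308341 = 0.555.

nominal=63.680 wc=[62.441,64.879] rss=0.555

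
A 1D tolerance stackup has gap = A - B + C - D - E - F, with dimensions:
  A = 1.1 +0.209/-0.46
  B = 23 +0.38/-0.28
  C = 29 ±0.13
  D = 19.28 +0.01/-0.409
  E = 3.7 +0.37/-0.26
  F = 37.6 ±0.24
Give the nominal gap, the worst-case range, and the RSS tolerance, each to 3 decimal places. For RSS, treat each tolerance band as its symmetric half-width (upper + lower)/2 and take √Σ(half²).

Stack each dimension's contribution:
  +A: nom +1.100 → Σnom=1.100; wc +0.209/-0.460 → slack +0.209/-0.460; half-tol=0.335, Σhalf²=0.111890
  -B: nom -23.000 → Σnom=-21.900; wc +0.280/-0.380 → slack +0.489/-0.840; half-tol=0.330, Σhalf²=0.220790
  +C: nom +29.000 → Σnom=7.100; wc +0.130/-0.130 → slack +0.619/-0.970; half-tol=0.130, Σhalf²=0.237690
  -D: nom -19.280 → Σnom=-12.180; wc +0.409/-0.010 → slack +1.028/-0.980; half-tol=0.209, Σhalf²=0.281581
  -E: nom -3.700 → Σnom=-15.880; wc +0.260/-0.370 → slack +1.288/-1.350; half-tol=0.315, Σhalf²=0.380806
  -F: nom -37.600 → Σnom=-53.480; wc +0.240/-0.240 → slack +1.528/-1.590; half-tol=0.240, Σhalf²=0.438406
Nominal = -53.480. Worst-case = [-53.480 - 1.590, -53.480 + 1.528] = [-55.070, -51.952]. RSS = √0.438406 = 0.662.

nominal=-53.480 wc=[-55.070,-51.952] rss=0.662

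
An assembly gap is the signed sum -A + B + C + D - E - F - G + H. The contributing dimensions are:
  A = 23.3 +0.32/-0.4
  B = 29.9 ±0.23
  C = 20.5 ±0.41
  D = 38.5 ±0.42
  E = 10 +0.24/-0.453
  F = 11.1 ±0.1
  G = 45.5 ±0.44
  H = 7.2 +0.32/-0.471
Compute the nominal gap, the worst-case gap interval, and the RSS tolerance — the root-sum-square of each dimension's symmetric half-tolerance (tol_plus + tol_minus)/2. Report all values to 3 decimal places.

nominal=6.200 wc=[3.569,8.973] rss=1.004

Stack each dimension's contribution:
  -A: nom -23.300 → Σnom=-23.300; wc +0.400/-0.320 → slack +0.400/-0.320; half-tol=0.360, Σhalf²=0.129600
  +B: nom +29.900 → Σnom=6.600; wc +0.230/-0.230 → slack +0.630/-0.550; half-tol=0.230, Σhalf²=0.182500
  +C: nom +20.500 → Σnom=27.100; wc +0.410/-0.410 → slack +1.040/-0.960; half-tol=0.410, Σhalf²=0.350600
  +D: nom +38.500 → Σnom=65.600; wc +0.420/-0.420 → slack +1.460/-1.380; half-tol=0.420, Σhalf²=0.527000
  -E: nom -10.000 → Σnom=55.600; wc +0.453/-0.240 → slack +1.913/-1.620; half-tol=0.347, Σhalf²=0.647062
  -F: nom -11.100 → Σnom=44.500; wc +0.100/-0.100 → slack +2.013/-1.720; half-tol=0.100, Σhalf²=0.657062
  -G: nom -45.500 → Σnom=-1.000; wc +0.440/-0.440 → slack +2.453/-2.160; half-tol=0.440, Σhalf²=0.850662
  +H: nom +7.200 → Σnom=6.200; wc +0.320/-0.471 → slack +2.773/-2.631; half-tol=0.395, Σhalf²=1.007082
Nominal = 6.200. Worst-case = [6.200 - 2.631, 6.200 + 2.773] = [3.569, 8.973]. RSS = √1.007082 = 1.004.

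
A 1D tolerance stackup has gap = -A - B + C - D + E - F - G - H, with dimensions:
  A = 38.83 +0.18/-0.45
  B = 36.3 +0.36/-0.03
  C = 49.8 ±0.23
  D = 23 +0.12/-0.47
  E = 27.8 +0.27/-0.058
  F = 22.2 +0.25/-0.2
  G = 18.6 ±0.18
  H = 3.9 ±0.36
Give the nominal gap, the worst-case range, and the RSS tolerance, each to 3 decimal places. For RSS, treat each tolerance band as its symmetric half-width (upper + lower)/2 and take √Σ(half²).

Stack each dimension's contribution:
  -A: nom -38.830 → Σnom=-38.830; wc +0.450/-0.180 → slack +0.450/-0.180; half-tol=0.315, Σhalf²=0.099225
  -B: nom -36.300 → Σnom=-75.130; wc +0.030/-0.360 → slack +0.480/-0.540; half-tol=0.195, Σhalf²=0.137250
  +C: nom +49.800 → Σnom=-25.330; wc +0.230/-0.230 → slack +0.710/-0.770; half-tol=0.230, Σhalf²=0.190150
  -D: nom -23.000 → Σnom=-48.330; wc +0.470/-0.120 → slack +1.180/-0.890; half-tol=0.295, Σhalf²=0.277175
  +E: nom +27.800 → Σnom=-20.530; wc +0.270/-0.058 → slack +1.450/-0.948; half-tol=0.164, Σhalf²=0.304071
  -F: nom -22.200 → Σnom=-42.730; wc +0.200/-0.250 → slack +1.650/-1.198; half-tol=0.225, Σhalf²=0.354696
  -G: nom -18.600 → Σnom=-61.330; wc +0.180/-0.180 → slack +1.830/-1.378; half-tol=0.180, Σhalf²=0.387096
  -H: nom -3.900 → Σnom=-65.230; wc +0.360/-0.360 → slack +2.190/-1.738; half-tol=0.360, Σhalf²=0.516696
Nominal = -65.230. Worst-case = [-65.230 - 1.738, -65.230 + 2.190] = [-66.968, -63.040]. RSS = √0.516696 = 0.719.

nominal=-65.230 wc=[-66.968,-63.040] rss=0.719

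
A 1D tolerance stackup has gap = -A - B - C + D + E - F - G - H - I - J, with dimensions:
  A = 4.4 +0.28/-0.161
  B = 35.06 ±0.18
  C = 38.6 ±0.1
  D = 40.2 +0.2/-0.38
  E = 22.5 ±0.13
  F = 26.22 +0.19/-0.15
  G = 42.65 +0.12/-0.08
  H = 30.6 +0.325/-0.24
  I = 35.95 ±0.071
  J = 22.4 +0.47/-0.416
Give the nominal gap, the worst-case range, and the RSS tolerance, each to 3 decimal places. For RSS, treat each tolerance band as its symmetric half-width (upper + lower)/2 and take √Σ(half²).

nominal=-173.180 wc=[-175.426,-171.452] rss=0.716

Stack each dimension's contribution:
  -A: nom -4.400 → Σnom=-4.400; wc +0.161/-0.280 → slack +0.161/-0.280; half-tol=0.221, Σhalf²=0.048620
  -B: nom -35.060 → Σnom=-39.460; wc +0.180/-0.180 → slack +0.341/-0.460; half-tol=0.180, Σhalf²=0.081020
  -C: nom -38.600 → Σnom=-78.060; wc +0.100/-0.100 → slack +0.441/-0.560; half-tol=0.100, Σhalf²=0.091020
  +D: nom +40.200 → Σnom=-37.860; wc +0.200/-0.380 → slack +0.641/-0.940; half-tol=0.290, Σhalf²=0.175120
  +E: nom +22.500 → Σnom=-15.360; wc +0.130/-0.130 → slack +0.771/-1.070; half-tol=0.130, Σhalf²=0.192020
  -F: nom -26.220 → Σnom=-41.580; wc +0.150/-0.190 → slack +0.921/-1.260; half-tol=0.170, Σhalf²=0.220920
  -G: nom -42.650 → Σnom=-84.230; wc +0.080/-0.120 → slack +1.001/-1.380; half-tol=0.100, Σhalf²=0.230920
  -H: nom -30.600 → Σnom=-114.830; wc +0.240/-0.325 → slack +1.241/-1.705; half-tol=0.282, Σhalf²=0.310727
  -I: nom -35.950 → Σnom=-150.780; wc +0.071/-0.071 → slack +1.312/-1.776; half-tol=0.071, Σhalf²=0.315768
  -J: nom -22.400 → Σnom=-173.180; wc +0.416/-0.470 → slack +1.728/-2.246; half-tol=0.443, Σhalf²=0.512016
Nominal = -173.180. Worst-case = [-173.180 - 2.246, -173.180 + 1.728] = [-175.426, -171.452]. RSS = √0.512016 = 0.716.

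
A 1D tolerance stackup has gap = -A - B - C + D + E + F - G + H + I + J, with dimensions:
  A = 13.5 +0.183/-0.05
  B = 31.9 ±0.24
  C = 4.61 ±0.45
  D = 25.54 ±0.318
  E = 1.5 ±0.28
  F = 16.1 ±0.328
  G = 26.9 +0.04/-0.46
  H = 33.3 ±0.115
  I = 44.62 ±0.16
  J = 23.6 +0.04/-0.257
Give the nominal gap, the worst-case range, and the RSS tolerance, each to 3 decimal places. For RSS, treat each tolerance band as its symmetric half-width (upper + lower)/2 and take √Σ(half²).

nominal=67.750 wc=[65.379,70.191] rss=0.827

Stack each dimension's contribution:
  -A: nom -13.500 → Σnom=-13.500; wc +0.050/-0.183 → slack +0.050/-0.183; half-tol=0.116, Σhalf²=0.013572
  -B: nom -31.900 → Σnom=-45.400; wc +0.240/-0.240 → slack +0.290/-0.423; half-tol=0.240, Σhalf²=0.071172
  -C: nom -4.610 → Σnom=-50.010; wc +0.450/-0.450 → slack +0.740/-0.873; half-tol=0.450, Σhalf²=0.273672
  +D: nom +25.540 → Σnom=-24.470; wc +0.318/-0.318 → slack +1.058/-1.191; half-tol=0.318, Σhalf²=0.374796
  +E: nom +1.500 → Σnom=-22.970; wc +0.280/-0.280 → slack +1.338/-1.471; half-tol=0.280, Σhalf²=0.453196
  +F: nom +16.100 → Σnom=-6.870; wc +0.328/-0.328 → slack +1.666/-1.799; half-tol=0.328, Σhalf²=0.560780
  -G: nom -26.900 → Σnom=-33.770; wc +0.460/-0.040 → slack +2.126/-1.839; half-tol=0.250, Σhalf²=0.623280
  +H: nom +33.300 → Σnom=-0.470; wc +0.115/-0.115 → slack +2.241/-1.954; half-tol=0.115, Σhalf²=0.636505
  +I: nom +44.620 → Σnom=44.150; wc +0.160/-0.160 → slack +2.401/-2.114; half-tol=0.160, Σhalf²=0.662105
  +J: nom +23.600 → Σnom=67.750; wc +0.040/-0.257 → slack +2.441/-2.371; half-tol=0.148, Σhalf²=0.684158
Nominal = 67.750. Worst-case = [67.750 - 2.371, 67.750 + 2.441] = [65.379, 70.191]. RSS = √0.684158 = 0.827.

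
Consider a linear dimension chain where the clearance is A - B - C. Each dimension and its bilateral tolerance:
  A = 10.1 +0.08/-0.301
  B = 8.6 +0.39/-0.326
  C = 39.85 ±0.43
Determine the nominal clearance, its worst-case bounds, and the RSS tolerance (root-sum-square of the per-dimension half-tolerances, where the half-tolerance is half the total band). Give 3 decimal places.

Stack each dimension's contribution:
  +A: nom +10.100 → Σnom=10.100; wc +0.080/-0.301 → slack +0.080/-0.301; half-tol=0.191, Σhalf²=0.036290
  -B: nom -8.600 → Σnom=1.500; wc +0.326/-0.390 → slack +0.406/-0.691; half-tol=0.358, Σhalf²=0.164454
  -C: nom -39.850 → Σnom=-38.350; wc +0.430/-0.430 → slack +0.836/-1.121; half-tol=0.430, Σhalf²=0.349354
Nominal = -38.350. Worst-case = [-38.350 - 1.121, -38.350 + 0.836] = [-39.471, -37.514]. RSS = √0.349354 = 0.591.

nominal=-38.350 wc=[-39.471,-37.514] rss=0.591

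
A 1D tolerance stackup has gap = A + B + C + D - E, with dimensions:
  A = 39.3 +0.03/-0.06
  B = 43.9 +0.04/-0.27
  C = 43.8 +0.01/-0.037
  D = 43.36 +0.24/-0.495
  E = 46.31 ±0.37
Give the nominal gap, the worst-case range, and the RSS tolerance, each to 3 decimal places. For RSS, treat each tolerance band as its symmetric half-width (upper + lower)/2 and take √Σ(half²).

Stack each dimension's contribution:
  +A: nom +39.300 → Σnom=39.300; wc +0.030/-0.060 → slack +0.030/-0.060; half-tol=0.045, Σhalf²=0.002025
  +B: nom +43.900 → Σnom=83.200; wc +0.040/-0.270 → slack +0.070/-0.330; half-tol=0.155, Σhalf²=0.026050
  +C: nom +43.800 → Σnom=127.000; wc +0.010/-0.037 → slack +0.080/-0.367; half-tol=0.024, Σhalf²=0.026602
  +D: nom +43.360 → Σnom=170.360; wc +0.240/-0.495 → slack +0.320/-0.862; half-tol=0.367, Σhalf²=0.161658
  -E: nom -46.310 → Σnom=124.050; wc +0.370/-0.370 → slack +0.690/-1.232; half-tol=0.370, Σhalf²=0.298558
Nominal = 124.050. Worst-case = [124.050 - 1.232, 124.050 + 0.690] = [122.818, 124.740]. RSS = √0.298558 = 0.546.

nominal=124.050 wc=[122.818,124.740] rss=0.546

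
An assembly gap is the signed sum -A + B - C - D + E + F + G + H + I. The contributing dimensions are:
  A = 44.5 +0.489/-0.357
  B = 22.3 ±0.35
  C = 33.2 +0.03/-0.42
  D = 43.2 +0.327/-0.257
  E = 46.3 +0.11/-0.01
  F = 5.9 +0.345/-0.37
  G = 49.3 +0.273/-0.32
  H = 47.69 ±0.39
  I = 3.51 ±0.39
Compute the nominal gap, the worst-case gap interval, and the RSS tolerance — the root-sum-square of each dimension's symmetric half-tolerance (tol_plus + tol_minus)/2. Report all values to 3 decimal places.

Stack each dimension's contribution:
  -A: nom -44.500 → Σnom=-44.500; wc +0.357/-0.489 → slack +0.357/-0.489; half-tol=0.423, Σhalf²=0.178929
  +B: nom +22.300 → Σnom=-22.200; wc +0.350/-0.350 → slack +0.707/-0.839; half-tol=0.350, Σhalf²=0.301429
  -C: nom -33.200 → Σnom=-55.400; wc +0.420/-0.030 → slack +1.127/-0.869; half-tol=0.225, Σhalf²=0.352054
  -D: nom -43.200 → Σnom=-98.600; wc +0.257/-0.327 → slack +1.384/-1.196; half-tol=0.292, Σhalf²=0.437318
  +E: nom +46.300 → Σnom=-52.300; wc +0.110/-0.010 → slack +1.494/-1.206; half-tol=0.060, Σhalf²=0.440918
  +F: nom +5.900 → Σnom=-46.400; wc +0.345/-0.370 → slack +1.839/-1.576; half-tol=0.357, Σhalf²=0.568724
  +G: nom +49.300 → Σnom=2.900; wc +0.273/-0.320 → slack +2.112/-1.896; half-tol=0.296, Σhalf²=0.656636
  +H: nom +47.690 → Σnom=50.590; wc +0.390/-0.390 → slack +2.502/-2.286; half-tol=0.390, Σhalf²=0.808736
  +I: nom +3.510 → Σnom=54.100; wc +0.390/-0.390 → slack +2.892/-2.676; half-tol=0.390, Σhalf²=0.960836
Nominal = 54.100. Worst-case = [54.100 - 2.676, 54.100 + 2.892] = [51.424, 56.992]. RSS = √0.960836 = 0.980.

nominal=54.100 wc=[51.424,56.992] rss=0.980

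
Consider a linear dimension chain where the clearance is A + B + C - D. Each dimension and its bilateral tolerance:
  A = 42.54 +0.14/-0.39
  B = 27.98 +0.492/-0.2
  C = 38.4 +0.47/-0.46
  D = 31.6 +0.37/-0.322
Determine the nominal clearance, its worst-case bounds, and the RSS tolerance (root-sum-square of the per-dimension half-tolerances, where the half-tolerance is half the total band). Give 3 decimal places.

nominal=77.320 wc=[75.900,78.744] rss=0.725

Stack each dimension's contribution:
  +A: nom +42.540 → Σnom=42.540; wc +0.140/-0.390 → slack +0.140/-0.390; half-tol=0.265, Σhalf²=0.070225
  +B: nom +27.980 → Σnom=70.520; wc +0.492/-0.200 → slack +0.632/-0.590; half-tol=0.346, Σhalf²=0.189941
  +C: nom +38.400 → Σnom=108.920; wc +0.470/-0.460 → slack +1.102/-1.050; half-tol=0.465, Σhalf²=0.406166
  -D: nom -31.600 → Σnom=77.320; wc +0.322/-0.370 → slack +1.424/-1.420; half-tol=0.346, Σhalf²=0.525882
Nominal = 77.320. Worst-case = [77.320 - 1.420, 77.320 + 1.424] = [75.900, 78.744]. RSS = √0.525882 = 0.725.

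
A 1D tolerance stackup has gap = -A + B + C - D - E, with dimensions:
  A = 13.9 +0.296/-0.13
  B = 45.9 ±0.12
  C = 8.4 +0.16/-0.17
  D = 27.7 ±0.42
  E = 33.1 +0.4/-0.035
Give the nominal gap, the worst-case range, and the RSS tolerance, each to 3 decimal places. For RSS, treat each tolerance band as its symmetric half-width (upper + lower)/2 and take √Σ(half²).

nominal=-20.400 wc=[-21.806,-19.535] rss=0.557

Stack each dimension's contribution:
  -A: nom -13.900 → Σnom=-13.900; wc +0.130/-0.296 → slack +0.130/-0.296; half-tol=0.213, Σhalf²=0.045369
  +B: nom +45.900 → Σnom=32.000; wc +0.120/-0.120 → slack +0.250/-0.416; half-tol=0.120, Σhalf²=0.059769
  +C: nom +8.400 → Σnom=40.400; wc +0.160/-0.170 → slack +0.410/-0.586; half-tol=0.165, Σhalf²=0.086994
  -D: nom -27.700 → Σnom=12.700; wc +0.420/-0.420 → slack +0.830/-1.006; half-tol=0.420, Σhalf²=0.263394
  -E: nom -33.100 → Σnom=-20.400; wc +0.035/-0.400 → slack +0.865/-1.406; half-tol=0.218, Σhalf²=0.310700
Nominal = -20.400. Worst-case = [-20.400 - 1.406, -20.400 + 0.865] = [-21.806, -19.535]. RSS = √0.310700 = 0.557.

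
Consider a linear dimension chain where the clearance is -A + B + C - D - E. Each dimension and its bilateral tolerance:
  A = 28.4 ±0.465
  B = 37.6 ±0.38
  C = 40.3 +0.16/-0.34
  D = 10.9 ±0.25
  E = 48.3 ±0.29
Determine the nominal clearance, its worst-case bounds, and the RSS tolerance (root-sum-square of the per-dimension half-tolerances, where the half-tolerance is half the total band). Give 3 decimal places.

Stack each dimension's contribution:
  -A: nom -28.400 → Σnom=-28.400; wc +0.465/-0.465 → slack +0.465/-0.465; half-tol=0.465, Σhalf²=0.216225
  +B: nom +37.600 → Σnom=9.200; wc +0.380/-0.380 → slack +0.845/-0.845; half-tol=0.380, Σhalf²=0.360625
  +C: nom +40.300 → Σnom=49.500; wc +0.160/-0.340 → slack +1.005/-1.185; half-tol=0.250, Σhalf²=0.423125
  -D: nom -10.900 → Σnom=38.600; wc +0.250/-0.250 → slack +1.255/-1.435; half-tol=0.250, Σhalf²=0.485625
  -E: nom -48.300 → Σnom=-9.700; wc +0.290/-0.290 → slack +1.545/-1.725; half-tol=0.290, Σhalf²=0.569725
Nominal = -9.700. Worst-case = [-9.700 - 1.725, -9.700 + 1.545] = [-11.425, -8.155]. RSS = √0.569725 = 0.755.

nominal=-9.700 wc=[-11.425,-8.155] rss=0.755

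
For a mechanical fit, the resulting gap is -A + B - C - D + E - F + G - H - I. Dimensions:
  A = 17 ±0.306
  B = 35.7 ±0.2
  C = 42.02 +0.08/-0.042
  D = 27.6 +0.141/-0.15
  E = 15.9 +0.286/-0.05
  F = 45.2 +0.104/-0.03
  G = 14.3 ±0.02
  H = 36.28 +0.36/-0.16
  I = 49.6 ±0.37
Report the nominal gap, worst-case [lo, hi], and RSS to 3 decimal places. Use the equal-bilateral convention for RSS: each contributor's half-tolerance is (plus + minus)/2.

Stack each dimension's contribution:
  -A: nom -17.000 → Σnom=-17.000; wc +0.306/-0.306 → slack +0.306/-0.306; half-tol=0.306, Σhalf²=0.093636
  +B: nom +35.700 → Σnom=18.700; wc +0.200/-0.200 → slack +0.506/-0.506; half-tol=0.200, Σhalf²=0.133636
  -C: nom -42.020 → Σnom=-23.320; wc +0.042/-0.080 → slack +0.548/-0.586; half-tol=0.061, Σhalf²=0.137357
  -D: nom -27.600 → Σnom=-50.920; wc +0.150/-0.141 → slack +0.698/-0.727; half-tol=0.145, Σhalf²=0.158527
  +E: nom +15.900 → Σnom=-35.020; wc +0.286/-0.050 → slack +0.984/-0.777; half-tol=0.168, Σhalf²=0.186751
  -F: nom -45.200 → Σnom=-80.220; wc +0.030/-0.104 → slack +1.014/-0.881; half-tol=0.067, Σhalf²=0.191240
  +G: nom +14.300 → Σnom=-65.920; wc +0.020/-0.020 → slack +1.034/-0.901; half-tol=0.020, Σhalf²=0.191640
  -H: nom -36.280 → Σnom=-102.200; wc +0.160/-0.360 → slack +1.194/-1.261; half-tol=0.260, Σhalf²=0.259240
  -I: nom -49.600 → Σnom=-151.800; wc +0.370/-0.370 → slack +1.564/-1.631; half-tol=0.370, Σhalf²=0.396140
Nominal = -151.800. Worst-case = [-151.800 - 1.631, -151.800 + 1.564] = [-153.431, -150.236]. RSS = √0.396140 = 0.629.

nominal=-151.800 wc=[-153.431,-150.236] rss=0.629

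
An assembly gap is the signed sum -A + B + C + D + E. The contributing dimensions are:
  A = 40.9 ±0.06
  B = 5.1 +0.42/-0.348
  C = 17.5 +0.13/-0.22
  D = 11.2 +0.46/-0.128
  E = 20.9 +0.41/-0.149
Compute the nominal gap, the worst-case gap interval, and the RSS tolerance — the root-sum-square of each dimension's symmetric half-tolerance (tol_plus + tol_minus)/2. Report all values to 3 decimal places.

nominal=13.800 wc=[12.895,15.280] rss=0.588

Stack each dimension's contribution:
  -A: nom -40.900 → Σnom=-40.900; wc +0.060/-0.060 → slack +0.060/-0.060; half-tol=0.060, Σhalf²=0.003600
  +B: nom +5.100 → Σnom=-35.800; wc +0.420/-0.348 → slack +0.480/-0.408; half-tol=0.384, Σhalf²=0.151056
  +C: nom +17.500 → Σnom=-18.300; wc +0.130/-0.220 → slack +0.610/-0.628; half-tol=0.175, Σhalf²=0.181681
  +D: nom +11.200 → Σnom=-7.100; wc +0.460/-0.128 → slack +1.070/-0.756; half-tol=0.294, Σhalf²=0.268117
  +E: nom +20.900 → Σnom=13.800; wc +0.410/-0.149 → slack +1.480/-0.905; half-tol=0.279, Σhalf²=0.346237
Nominal = 13.800. Worst-case = [13.800 - 0.905, 13.800 + 1.480] = [12.895, 15.280]. RSS = √0.346237 = 0.588.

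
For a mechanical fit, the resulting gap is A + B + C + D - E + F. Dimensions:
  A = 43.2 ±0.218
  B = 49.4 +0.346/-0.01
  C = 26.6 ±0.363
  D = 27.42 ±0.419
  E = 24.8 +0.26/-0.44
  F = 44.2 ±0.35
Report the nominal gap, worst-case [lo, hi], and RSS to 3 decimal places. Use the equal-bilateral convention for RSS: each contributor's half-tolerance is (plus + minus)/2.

Stack each dimension's contribution:
  +A: nom +43.200 → Σnom=43.200; wc +0.218/-0.218 → slack +0.218/-0.218; half-tol=0.218, Σhalf²=0.047524
  +B: nom +49.400 → Σnom=92.600; wc +0.346/-0.010 → slack +0.564/-0.228; half-tol=0.178, Σhalf²=0.079208
  +C: nom +26.600 → Σnom=119.200; wc +0.363/-0.363 → slack +0.927/-0.591; half-tol=0.363, Σhalf²=0.210977
  +D: nom +27.420 → Σnom=146.620; wc +0.419/-0.419 → slack +1.346/-1.010; half-tol=0.419, Σhalf²=0.386538
  -E: nom -24.800 → Σnom=121.820; wc +0.440/-0.260 → slack +1.786/-1.270; half-tol=0.350, Σhalf²=0.509038
  +F: nom +44.200 → Σnom=166.020; wc +0.350/-0.350 → slack +2.136/-1.620; half-tol=0.350, Σhalf²=0.631538
Nominal = 166.020. Worst-case = [166.020 - 1.620, 166.020 + 2.136] = [164.400, 168.156]. RSS = √0.631538 = 0.795.

nominal=166.020 wc=[164.400,168.156] rss=0.795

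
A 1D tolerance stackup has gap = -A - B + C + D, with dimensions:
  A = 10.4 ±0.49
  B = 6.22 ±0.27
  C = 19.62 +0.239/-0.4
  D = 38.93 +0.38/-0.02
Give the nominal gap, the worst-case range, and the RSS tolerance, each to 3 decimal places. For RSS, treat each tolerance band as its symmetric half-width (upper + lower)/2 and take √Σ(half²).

nominal=41.930 wc=[40.750,43.309] rss=0.675

Stack each dimension's contribution:
  -A: nom -10.400 → Σnom=-10.400; wc +0.490/-0.490 → slack +0.490/-0.490; half-tol=0.490, Σhalf²=0.240100
  -B: nom -6.220 → Σnom=-16.620; wc +0.270/-0.270 → slack +0.760/-0.760; half-tol=0.270, Σhalf²=0.313000
  +C: nom +19.620 → Σnom=3.000; wc +0.239/-0.400 → slack +0.999/-1.160; half-tol=0.320, Σhalf²=0.415080
  +D: nom +38.930 → Σnom=41.930; wc +0.380/-0.020 → slack +1.379/-1.180; half-tol=0.200, Σhalf²=0.455080
Nominal = 41.930. Worst-case = [41.930 - 1.180, 41.930 + 1.379] = [40.750, 43.309]. RSS = √0.455080 = 0.675.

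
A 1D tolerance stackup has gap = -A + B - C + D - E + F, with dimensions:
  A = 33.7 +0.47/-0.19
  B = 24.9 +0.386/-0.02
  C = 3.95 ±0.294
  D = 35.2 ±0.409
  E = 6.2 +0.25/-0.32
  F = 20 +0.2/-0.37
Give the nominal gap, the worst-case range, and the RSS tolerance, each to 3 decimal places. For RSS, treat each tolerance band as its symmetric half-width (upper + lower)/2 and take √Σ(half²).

nominal=36.250 wc=[34.437,38.049] rss=0.753

Stack each dimension's contribution:
  -A: nom -33.700 → Σnom=-33.700; wc +0.190/-0.470 → slack +0.190/-0.470; half-tol=0.330, Σhalf²=0.108900
  +B: nom +24.900 → Σnom=-8.800; wc +0.386/-0.020 → slack +0.576/-0.490; half-tol=0.203, Σhalf²=0.150109
  -C: nom -3.950 → Σnom=-12.750; wc +0.294/-0.294 → slack +0.870/-0.784; half-tol=0.294, Σhalf²=0.236545
  +D: nom +35.200 → Σnom=22.450; wc +0.409/-0.409 → slack +1.279/-1.193; half-tol=0.409, Σhalf²=0.403826
  -E: nom -6.200 → Σnom=16.250; wc +0.320/-0.250 → slack +1.599/-1.443; half-tol=0.285, Σhalf²=0.485051
  +F: nom +20.000 → Σnom=36.250; wc +0.200/-0.370 → slack +1.799/-1.813; half-tol=0.285, Σhalf²=0.566276
Nominal = 36.250. Worst-case = [36.250 - 1.813, 36.250 + 1.799] = [34.437, 38.049]. RSS = √0.566276 = 0.753.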